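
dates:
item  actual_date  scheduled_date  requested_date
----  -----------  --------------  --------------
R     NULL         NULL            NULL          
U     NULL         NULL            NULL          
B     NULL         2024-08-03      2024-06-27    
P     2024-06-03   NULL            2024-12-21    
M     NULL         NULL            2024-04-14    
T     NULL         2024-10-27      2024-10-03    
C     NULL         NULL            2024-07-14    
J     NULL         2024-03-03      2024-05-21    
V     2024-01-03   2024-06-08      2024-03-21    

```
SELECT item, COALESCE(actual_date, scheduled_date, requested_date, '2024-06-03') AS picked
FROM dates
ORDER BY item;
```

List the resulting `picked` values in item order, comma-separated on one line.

2024-08-03, 2024-07-14, 2024-03-03, 2024-04-14, 2024-06-03, 2024-06-03, 2024-10-27, 2024-06-03, 2024-01-03

item=B: actual_date=NULL, scheduled_date=2024-08-03 → 2024-08-03
item=C: actual_date=NULL, scheduled_date=NULL, requested_date=2024-07-14 → 2024-07-14
item=J: actual_date=NULL, scheduled_date=2024-03-03 → 2024-03-03
item=M: actual_date=NULL, scheduled_date=NULL, requested_date=2024-04-14 → 2024-04-14
item=P: actual_date=2024-06-03 → 2024-06-03
item=R: actual_date=NULL, scheduled_date=NULL, requested_date=NULL, → literal 2024-06-03 → 2024-06-03
item=T: actual_date=NULL, scheduled_date=2024-10-27 → 2024-10-27
item=U: actual_date=NULL, scheduled_date=NULL, requested_date=NULL, → literal 2024-06-03 → 2024-06-03
item=V: actual_date=2024-01-03 → 2024-01-03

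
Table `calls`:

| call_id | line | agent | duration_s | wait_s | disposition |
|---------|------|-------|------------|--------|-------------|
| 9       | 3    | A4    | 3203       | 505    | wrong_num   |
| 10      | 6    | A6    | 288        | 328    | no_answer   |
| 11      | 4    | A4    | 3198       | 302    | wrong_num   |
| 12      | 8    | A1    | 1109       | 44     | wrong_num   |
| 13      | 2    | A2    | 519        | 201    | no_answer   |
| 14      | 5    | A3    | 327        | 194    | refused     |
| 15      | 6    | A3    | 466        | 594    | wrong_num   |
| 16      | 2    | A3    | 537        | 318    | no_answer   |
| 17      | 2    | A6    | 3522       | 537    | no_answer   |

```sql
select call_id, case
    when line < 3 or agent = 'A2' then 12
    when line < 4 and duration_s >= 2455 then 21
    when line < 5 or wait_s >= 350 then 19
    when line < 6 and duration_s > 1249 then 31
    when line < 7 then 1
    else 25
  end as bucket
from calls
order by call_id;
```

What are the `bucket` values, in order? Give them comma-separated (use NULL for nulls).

call_id=9: line < 4 and duration_s >= 2455 → 21
call_id=10: line < 7 → 1
call_id=11: line < 5 or wait_s >= 350 → 19
call_id=12: ELSE → 25
call_id=13: line < 3 or agent = 'A2' → 12
call_id=14: line < 7 → 1
call_id=15: line < 5 or wait_s >= 350 → 19
call_id=16: line < 3 or agent = 'A2' → 12
call_id=17: line < 3 or agent = 'A2' → 12

21, 1, 19, 25, 12, 1, 19, 12, 12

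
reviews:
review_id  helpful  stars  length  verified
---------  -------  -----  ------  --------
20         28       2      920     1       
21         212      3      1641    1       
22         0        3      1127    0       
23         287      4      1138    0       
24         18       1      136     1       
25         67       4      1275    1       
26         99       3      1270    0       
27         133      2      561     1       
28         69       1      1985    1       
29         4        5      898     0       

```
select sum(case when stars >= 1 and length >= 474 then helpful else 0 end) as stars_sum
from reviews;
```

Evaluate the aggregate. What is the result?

899

review_id=20: ✓ → 28
review_id=21: ✓ → 212
review_id=22: ✓ → 0
review_id=23: ✓ → 287
review_id=24: ✗
review_id=25: ✓ → 67
review_id=26: ✓ → 99
review_id=27: ✓ → 133
review_id=28: ✓ → 69
review_id=29: ✓ → 4
stars_sum = 28 + 212 + 287 + 67 + 99 + 133 + 69 + 4 = 899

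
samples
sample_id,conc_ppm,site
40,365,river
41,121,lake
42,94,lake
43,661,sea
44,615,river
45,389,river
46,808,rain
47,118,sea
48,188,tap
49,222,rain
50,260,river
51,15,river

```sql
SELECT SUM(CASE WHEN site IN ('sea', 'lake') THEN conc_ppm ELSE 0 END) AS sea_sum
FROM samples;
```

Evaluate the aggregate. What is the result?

994

sample_id=40: ✗
sample_id=41: ✓ → 121
sample_id=42: ✓ → 94
sample_id=43: ✓ → 661
sample_id=44: ✗
sample_id=45: ✗
sample_id=46: ✗
sample_id=47: ✓ → 118
sample_id=48: ✗
sample_id=49: ✗
sample_id=50: ✗
sample_id=51: ✗
sea_sum = 121 + 94 + 661 + 118 = 994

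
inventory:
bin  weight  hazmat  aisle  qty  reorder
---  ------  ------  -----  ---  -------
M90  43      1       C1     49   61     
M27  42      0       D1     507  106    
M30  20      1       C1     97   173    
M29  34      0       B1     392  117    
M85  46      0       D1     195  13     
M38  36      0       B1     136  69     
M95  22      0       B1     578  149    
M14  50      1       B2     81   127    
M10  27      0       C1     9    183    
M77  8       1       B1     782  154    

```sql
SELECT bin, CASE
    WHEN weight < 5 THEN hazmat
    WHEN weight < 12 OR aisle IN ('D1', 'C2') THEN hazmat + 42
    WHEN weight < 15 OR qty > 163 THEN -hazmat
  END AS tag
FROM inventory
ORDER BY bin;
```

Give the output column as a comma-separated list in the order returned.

NULL, NULL, 42, 0, NULL, NULL, 43, 42, NULL, 0

bin=M10: (no match → NULL) → NULL
bin=M14: (no match → NULL) → NULL
bin=M27: weight < 12 OR aisle IN ('D1', 'C2') → 42
bin=M29: weight < 15 OR qty > 163 → 0
bin=M30: (no match → NULL) → NULL
bin=M38: (no match → NULL) → NULL
bin=M77: weight < 12 OR aisle IN ('D1', 'C2') → 43
bin=M85: weight < 12 OR aisle IN ('D1', 'C2') → 42
bin=M90: (no match → NULL) → NULL
bin=M95: weight < 15 OR qty > 163 → 0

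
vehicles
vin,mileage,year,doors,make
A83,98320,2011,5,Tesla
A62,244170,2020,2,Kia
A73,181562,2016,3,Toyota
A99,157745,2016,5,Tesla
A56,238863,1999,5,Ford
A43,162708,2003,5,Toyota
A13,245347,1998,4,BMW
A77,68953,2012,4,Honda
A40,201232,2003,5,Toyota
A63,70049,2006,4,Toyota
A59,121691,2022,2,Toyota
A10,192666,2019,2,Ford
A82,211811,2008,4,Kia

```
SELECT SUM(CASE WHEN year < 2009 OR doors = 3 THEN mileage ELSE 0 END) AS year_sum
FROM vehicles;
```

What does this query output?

vin=A83: ✗
vin=A62: ✗
vin=A73: ✓ → 181562
vin=A99: ✗
vin=A56: ✓ → 238863
vin=A43: ✓ → 162708
vin=A13: ✓ → 245347
vin=A77: ✗
vin=A40: ✓ → 201232
vin=A63: ✓ → 70049
vin=A59: ✗
vin=A10: ✗
vin=A82: ✓ → 211811
year_sum = 181562 + 238863 + 162708 + 245347 + 201232 + 70049 + 211811 = 1311572

1311572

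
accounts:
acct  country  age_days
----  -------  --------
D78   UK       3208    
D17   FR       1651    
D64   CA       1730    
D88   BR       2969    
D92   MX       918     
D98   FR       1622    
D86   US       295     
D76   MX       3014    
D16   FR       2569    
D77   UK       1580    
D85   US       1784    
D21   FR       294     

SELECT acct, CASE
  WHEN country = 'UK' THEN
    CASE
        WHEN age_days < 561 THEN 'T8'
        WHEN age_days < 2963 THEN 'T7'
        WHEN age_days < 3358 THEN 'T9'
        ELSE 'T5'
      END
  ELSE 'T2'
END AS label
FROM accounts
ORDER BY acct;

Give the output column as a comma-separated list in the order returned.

acct=D16: country='FR' → outer ELSE → T2
acct=D17: country='FR' → outer ELSE → T2
acct=D21: country='FR' → outer ELSE → T2
acct=D64: country='CA' → outer ELSE → T2
acct=D76: country='MX' → outer ELSE → T2
acct=D77: country='UK' → inner[age_days < 2963] → T7
acct=D78: country='UK' → inner[age_days < 3358] → T9
acct=D85: country='US' → outer ELSE → T2
acct=D86: country='US' → outer ELSE → T2
acct=D88: country='BR' → outer ELSE → T2
acct=D92: country='MX' → outer ELSE → T2
acct=D98: country='FR' → outer ELSE → T2

T2, T2, T2, T2, T2, T7, T9, T2, T2, T2, T2, T2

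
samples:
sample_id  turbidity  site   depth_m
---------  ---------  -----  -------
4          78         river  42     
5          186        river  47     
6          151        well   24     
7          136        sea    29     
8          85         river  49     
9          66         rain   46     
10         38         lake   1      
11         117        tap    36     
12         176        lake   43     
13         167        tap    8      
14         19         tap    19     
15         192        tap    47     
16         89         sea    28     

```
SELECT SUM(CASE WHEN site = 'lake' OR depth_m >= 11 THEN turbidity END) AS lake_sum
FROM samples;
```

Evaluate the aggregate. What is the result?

sample_id=4: ✓ → 78
sample_id=5: ✓ → 186
sample_id=6: ✓ → 151
sample_id=7: ✓ → 136
sample_id=8: ✓ → 85
sample_id=9: ✓ → 66
sample_id=10: ✓ → 38
sample_id=11: ✓ → 117
sample_id=12: ✓ → 176
sample_id=13: ✗
sample_id=14: ✓ → 19
sample_id=15: ✓ → 192
sample_id=16: ✓ → 89
lake_sum = 78 + 186 + 151 + 136 + 85 + 66 + 38 + 117 + 176 + 19 + 192 + 89 = 1333

1333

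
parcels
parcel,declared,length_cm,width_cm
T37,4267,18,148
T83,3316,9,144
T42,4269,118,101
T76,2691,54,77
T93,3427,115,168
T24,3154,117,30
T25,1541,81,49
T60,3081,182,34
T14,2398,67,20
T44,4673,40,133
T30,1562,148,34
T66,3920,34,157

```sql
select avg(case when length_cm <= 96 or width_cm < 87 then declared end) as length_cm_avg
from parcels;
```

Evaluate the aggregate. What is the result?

parcel=T37: ✓ → 4267
parcel=T83: ✓ → 3316
parcel=T42: ✗
parcel=T76: ✓ → 2691
parcel=T93: ✗
parcel=T24: ✓ → 3154
parcel=T25: ✓ → 1541
parcel=T60: ✓ → 3081
parcel=T14: ✓ → 2398
parcel=T44: ✓ → 4673
parcel=T30: ✓ → 1562
parcel=T66: ✓ → 3920
length_cm_avg = (4267 + 3316 + 2691 + 3154 + 1541 + 3081 + 2398 + 4673 + 1562 + 3920) / 10 = 3060.3

3060.3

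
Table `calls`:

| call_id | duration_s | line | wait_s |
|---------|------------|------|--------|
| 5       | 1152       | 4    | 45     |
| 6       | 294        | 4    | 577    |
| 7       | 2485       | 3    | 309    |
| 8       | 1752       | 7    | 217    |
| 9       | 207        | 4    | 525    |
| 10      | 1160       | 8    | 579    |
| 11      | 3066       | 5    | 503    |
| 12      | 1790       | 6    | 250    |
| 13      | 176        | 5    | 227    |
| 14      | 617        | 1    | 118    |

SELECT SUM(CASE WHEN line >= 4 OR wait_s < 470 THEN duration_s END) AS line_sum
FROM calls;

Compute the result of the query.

12699

call_id=5: ✓ → 1152
call_id=6: ✓ → 294
call_id=7: ✓ → 2485
call_id=8: ✓ → 1752
call_id=9: ✓ → 207
call_id=10: ✓ → 1160
call_id=11: ✓ → 3066
call_id=12: ✓ → 1790
call_id=13: ✓ → 176
call_id=14: ✓ → 617
line_sum = 1152 + 294 + 2485 + 1752 + 207 + 1160 + 3066 + 1790 + 176 + 617 = 12699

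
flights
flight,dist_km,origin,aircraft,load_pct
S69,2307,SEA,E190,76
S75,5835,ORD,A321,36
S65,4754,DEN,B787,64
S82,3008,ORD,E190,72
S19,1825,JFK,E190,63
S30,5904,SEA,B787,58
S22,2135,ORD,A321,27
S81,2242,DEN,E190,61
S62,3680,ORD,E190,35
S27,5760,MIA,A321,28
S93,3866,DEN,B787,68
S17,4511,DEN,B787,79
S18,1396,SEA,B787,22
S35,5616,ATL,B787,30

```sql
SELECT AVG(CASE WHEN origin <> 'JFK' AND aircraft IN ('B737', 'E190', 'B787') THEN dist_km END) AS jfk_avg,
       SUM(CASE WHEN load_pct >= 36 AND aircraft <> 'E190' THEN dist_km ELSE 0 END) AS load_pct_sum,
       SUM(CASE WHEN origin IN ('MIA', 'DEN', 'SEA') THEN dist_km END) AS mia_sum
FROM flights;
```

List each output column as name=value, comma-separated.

jfk_avg=3728.4, load_pct_sum=24870, mia_sum=30740

[jfk_avg: origin <> 'JFK' AND aircraft IN ('B737', 'E190', 'B787')]
flight=S69: ✓ → 2307
flight=S75: ✗
flight=S65: ✓ → 4754
flight=S82: ✓ → 3008
flight=S19: ✗
flight=S30: ✓ → 5904
flight=S22: ✗
flight=S81: ✓ → 2242
flight=S62: ✓ → 3680
flight=S27: ✗
flight=S93: ✓ → 3866
flight=S17: ✓ → 4511
flight=S18: ✓ → 1396
flight=S35: ✓ → 5616
jfk_avg = (2307 + 4754 + 3008 + 5904 + 2242 + 3680 + 3866 + 4511 + 1396 + 5616) / 10 = 3728.4
—
[load_pct_sum: load_pct >= 36 AND aircraft <> 'E190']
flight=S69: ✗
flight=S75: ✓ → 5835
flight=S65: ✓ → 4754
flight=S82: ✗
flight=S19: ✗
flight=S30: ✓ → 5904
flight=S22: ✗
flight=S81: ✗
flight=S62: ✗
flight=S27: ✗
flight=S93: ✓ → 3866
flight=S17: ✓ → 4511
flight=S18: ✗
flight=S35: ✗
load_pct_sum = 5835 + 4754 + 5904 + 3866 + 4511 = 24870
—
[mia_sum: origin IN ('MIA', 'DEN', 'SEA')]
flight=S69: ✓ → 2307
flight=S75: ✗
flight=S65: ✓ → 4754
flight=S82: ✗
flight=S19: ✗
flight=S30: ✓ → 5904
flight=S22: ✗
flight=S81: ✓ → 2242
flight=S62: ✗
flight=S27: ✓ → 5760
flight=S93: ✓ → 3866
flight=S17: ✓ → 4511
flight=S18: ✓ → 1396
flight=S35: ✗
mia_sum = 2307 + 4754 + 5904 + 2242 + 5760 + 3866 + 4511 + 1396 = 30740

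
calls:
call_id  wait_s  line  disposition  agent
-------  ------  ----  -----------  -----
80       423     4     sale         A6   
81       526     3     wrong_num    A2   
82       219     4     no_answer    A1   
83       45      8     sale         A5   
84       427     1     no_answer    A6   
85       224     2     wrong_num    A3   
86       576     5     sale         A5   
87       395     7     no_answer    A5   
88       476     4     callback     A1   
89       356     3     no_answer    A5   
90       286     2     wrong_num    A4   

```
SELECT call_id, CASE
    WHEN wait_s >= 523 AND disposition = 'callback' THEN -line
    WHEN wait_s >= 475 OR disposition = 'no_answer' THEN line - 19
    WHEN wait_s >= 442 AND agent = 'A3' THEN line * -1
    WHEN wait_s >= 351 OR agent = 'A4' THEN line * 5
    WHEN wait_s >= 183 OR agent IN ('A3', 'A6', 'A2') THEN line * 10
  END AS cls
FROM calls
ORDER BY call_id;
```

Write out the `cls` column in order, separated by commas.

20, -16, -15, NULL, -18, 20, -14, -12, -15, -16, 10

call_id=80: wait_s >= 351 OR agent = 'A4' → 20
call_id=81: wait_s >= 475 OR disposition = 'no_answer' → -16
call_id=82: wait_s >= 475 OR disposition = 'no_answer' → -15
call_id=83: (no match → NULL) → NULL
call_id=84: wait_s >= 475 OR disposition = 'no_answer' → -18
call_id=85: wait_s >= 183 OR agent IN ('A3', 'A6', 'A2') → 20
call_id=86: wait_s >= 475 OR disposition = 'no_answer' → -14
call_id=87: wait_s >= 475 OR disposition = 'no_answer' → -12
call_id=88: wait_s >= 475 OR disposition = 'no_answer' → -15
call_id=89: wait_s >= 475 OR disposition = 'no_answer' → -16
call_id=90: wait_s >= 351 OR agent = 'A4' → 10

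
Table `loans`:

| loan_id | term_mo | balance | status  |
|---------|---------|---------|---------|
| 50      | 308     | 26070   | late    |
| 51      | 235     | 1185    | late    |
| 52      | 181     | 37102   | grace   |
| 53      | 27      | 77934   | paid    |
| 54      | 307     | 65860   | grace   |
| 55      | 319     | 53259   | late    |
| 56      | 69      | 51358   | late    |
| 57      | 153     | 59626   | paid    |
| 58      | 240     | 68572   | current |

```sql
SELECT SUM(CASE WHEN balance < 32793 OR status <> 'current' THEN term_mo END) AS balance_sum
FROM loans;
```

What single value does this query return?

loan_id=50: ✓ → 308
loan_id=51: ✓ → 235
loan_id=52: ✓ → 181
loan_id=53: ✓ → 27
loan_id=54: ✓ → 307
loan_id=55: ✓ → 319
loan_id=56: ✓ → 69
loan_id=57: ✓ → 153
loan_id=58: ✗
balance_sum = 308 + 235 + 181 + 27 + 307 + 319 + 69 + 153 = 1599

1599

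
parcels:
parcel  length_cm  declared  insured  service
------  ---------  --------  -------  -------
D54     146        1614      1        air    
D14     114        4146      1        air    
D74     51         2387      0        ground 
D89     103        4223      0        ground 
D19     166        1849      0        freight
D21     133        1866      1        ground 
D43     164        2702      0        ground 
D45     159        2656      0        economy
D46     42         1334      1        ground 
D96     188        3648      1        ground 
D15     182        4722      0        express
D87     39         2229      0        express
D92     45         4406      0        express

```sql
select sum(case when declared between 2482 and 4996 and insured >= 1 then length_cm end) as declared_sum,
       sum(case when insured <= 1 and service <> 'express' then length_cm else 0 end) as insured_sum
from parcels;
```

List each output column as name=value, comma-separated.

[declared_sum: declared between 2482 and 4996 and insured >= 1]
parcel=D54: ✗
parcel=D14: ✓ → 114
parcel=D74: ✗
parcel=D89: ✗
parcel=D19: ✗
parcel=D21: ✗
parcel=D43: ✗
parcel=D45: ✗
parcel=D46: ✗
parcel=D96: ✓ → 188
parcel=D15: ✗
parcel=D87: ✗
parcel=D92: ✗
declared_sum = 114 + 188 = 302
—
[insured_sum: insured <= 1 and service <> 'express']
parcel=D54: ✓ → 146
parcel=D14: ✓ → 114
parcel=D74: ✓ → 51
parcel=D89: ✓ → 103
parcel=D19: ✓ → 166
parcel=D21: ✓ → 133
parcel=D43: ✓ → 164
parcel=D45: ✓ → 159
parcel=D46: ✓ → 42
parcel=D96: ✓ → 188
parcel=D15: ✗
parcel=D87: ✗
parcel=D92: ✗
insured_sum = 146 + 114 + 51 + 103 + 166 + 133 + 164 + 159 + 42 + 188 = 1266

declared_sum=302, insured_sum=1266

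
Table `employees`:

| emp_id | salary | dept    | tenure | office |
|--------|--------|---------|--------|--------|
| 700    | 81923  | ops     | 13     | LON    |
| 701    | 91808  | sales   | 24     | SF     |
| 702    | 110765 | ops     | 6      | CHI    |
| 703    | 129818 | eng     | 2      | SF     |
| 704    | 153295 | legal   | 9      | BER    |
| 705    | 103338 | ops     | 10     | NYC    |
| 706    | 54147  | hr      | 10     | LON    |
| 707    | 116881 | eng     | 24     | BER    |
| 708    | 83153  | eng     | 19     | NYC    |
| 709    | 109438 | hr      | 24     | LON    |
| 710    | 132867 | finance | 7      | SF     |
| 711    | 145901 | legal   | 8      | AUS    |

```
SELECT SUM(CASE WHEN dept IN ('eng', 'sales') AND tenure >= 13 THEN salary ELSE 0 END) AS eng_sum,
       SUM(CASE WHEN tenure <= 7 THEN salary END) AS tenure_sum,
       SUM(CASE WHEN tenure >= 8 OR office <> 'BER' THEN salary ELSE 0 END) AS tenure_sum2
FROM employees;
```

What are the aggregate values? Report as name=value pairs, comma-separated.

[eng_sum: dept IN ('eng', 'sales') AND tenure >= 13]
emp_id=700: ✗
emp_id=701: ✓ → 91808
emp_id=702: ✗
emp_id=703: ✗
emp_id=704: ✗
emp_id=705: ✗
emp_id=706: ✗
emp_id=707: ✓ → 116881
emp_id=708: ✓ → 83153
emp_id=709: ✗
emp_id=710: ✗
emp_id=711: ✗
eng_sum = 91808 + 116881 + 83153 = 291842
—
[tenure_sum: tenure <= 7]
emp_id=700: ✗
emp_id=701: ✗
emp_id=702: ✓ → 110765
emp_id=703: ✓ → 129818
emp_id=704: ✗
emp_id=705: ✗
emp_id=706: ✗
emp_id=707: ✗
emp_id=708: ✗
emp_id=709: ✗
emp_id=710: ✓ → 132867
emp_id=711: ✗
tenure_sum = 110765 + 129818 + 132867 = 373450
—
[tenure_sum2: tenure >= 8 OR office <> 'BER']
emp_id=700: ✓ → 81923
emp_id=701: ✓ → 91808
emp_id=702: ✓ → 110765
emp_id=703: ✓ → 129818
emp_id=704: ✓ → 153295
emp_id=705: ✓ → 103338
emp_id=706: ✓ → 54147
emp_id=707: ✓ → 116881
emp_id=708: ✓ → 83153
emp_id=709: ✓ → 109438
emp_id=710: ✓ → 132867
emp_id=711: ✓ → 145901
tenure_sum2 = 81923 + 91808 + 110765 + 129818 + 153295 + 103338 + 54147 + 116881 + 83153 + 109438 + 132867 + 145901 = 1313334

eng_sum=291842, tenure_sum=373450, tenure_sum2=1313334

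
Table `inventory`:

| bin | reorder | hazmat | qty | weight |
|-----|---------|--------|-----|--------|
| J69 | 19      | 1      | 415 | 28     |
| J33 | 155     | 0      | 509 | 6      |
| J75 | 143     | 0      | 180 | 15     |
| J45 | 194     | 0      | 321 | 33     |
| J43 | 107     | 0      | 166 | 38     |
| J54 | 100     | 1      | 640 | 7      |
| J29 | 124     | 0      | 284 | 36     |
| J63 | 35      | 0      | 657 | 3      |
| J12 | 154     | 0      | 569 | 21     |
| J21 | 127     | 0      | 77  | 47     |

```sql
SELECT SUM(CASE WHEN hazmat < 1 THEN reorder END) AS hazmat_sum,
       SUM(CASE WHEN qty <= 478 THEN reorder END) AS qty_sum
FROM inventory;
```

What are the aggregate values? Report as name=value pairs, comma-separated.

hazmat_sum=1039, qty_sum=714

[hazmat_sum: hazmat < 1]
bin=J69: ✗
bin=J33: ✓ → 155
bin=J75: ✓ → 143
bin=J45: ✓ → 194
bin=J43: ✓ → 107
bin=J54: ✗
bin=J29: ✓ → 124
bin=J63: ✓ → 35
bin=J12: ✓ → 154
bin=J21: ✓ → 127
hazmat_sum = 155 + 143 + 194 + 107 + 124 + 35 + 154 + 127 = 1039
—
[qty_sum: qty <= 478]
bin=J69: ✓ → 19
bin=J33: ✗
bin=J75: ✓ → 143
bin=J45: ✓ → 194
bin=J43: ✓ → 107
bin=J54: ✗
bin=J29: ✓ → 124
bin=J63: ✗
bin=J12: ✗
bin=J21: ✓ → 127
qty_sum = 19 + 143 + 194 + 107 + 124 + 127 = 714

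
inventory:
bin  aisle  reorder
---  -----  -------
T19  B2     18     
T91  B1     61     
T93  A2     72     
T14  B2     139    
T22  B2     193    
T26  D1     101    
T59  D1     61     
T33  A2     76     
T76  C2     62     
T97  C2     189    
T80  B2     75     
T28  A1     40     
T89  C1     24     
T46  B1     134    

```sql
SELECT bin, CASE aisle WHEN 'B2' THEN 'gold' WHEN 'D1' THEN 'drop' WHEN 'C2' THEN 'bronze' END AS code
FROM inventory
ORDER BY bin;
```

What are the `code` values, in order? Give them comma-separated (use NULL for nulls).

bin=T14: aisle='B2' → gold
bin=T19: aisle='B2' → gold
bin=T22: aisle='B2' → gold
bin=T26: aisle='D1' → drop
bin=T28: (no match → NULL) → NULL
bin=T33: (no match → NULL) → NULL
bin=T46: (no match → NULL) → NULL
bin=T59: aisle='D1' → drop
bin=T76: aisle='C2' → bronze
bin=T80: aisle='B2' → gold
bin=T89: (no match → NULL) → NULL
bin=T91: (no match → NULL) → NULL
bin=T93: (no match → NULL) → NULL
bin=T97: aisle='C2' → bronze

gold, gold, gold, drop, NULL, NULL, NULL, drop, bronze, gold, NULL, NULL, NULL, bronze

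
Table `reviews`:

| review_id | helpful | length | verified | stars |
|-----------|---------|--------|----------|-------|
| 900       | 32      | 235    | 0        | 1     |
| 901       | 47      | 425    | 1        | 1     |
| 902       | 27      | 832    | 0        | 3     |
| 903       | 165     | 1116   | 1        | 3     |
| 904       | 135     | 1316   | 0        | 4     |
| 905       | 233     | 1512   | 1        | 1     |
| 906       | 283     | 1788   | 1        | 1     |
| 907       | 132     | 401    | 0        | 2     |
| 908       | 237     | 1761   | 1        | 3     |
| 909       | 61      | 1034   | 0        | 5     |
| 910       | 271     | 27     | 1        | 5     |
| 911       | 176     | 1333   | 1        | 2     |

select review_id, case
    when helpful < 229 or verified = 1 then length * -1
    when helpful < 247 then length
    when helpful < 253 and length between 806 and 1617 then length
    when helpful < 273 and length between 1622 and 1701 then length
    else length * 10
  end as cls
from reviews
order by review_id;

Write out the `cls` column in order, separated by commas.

review_id=900: helpful < 229 or verified = 1 → -235
review_id=901: helpful < 229 or verified = 1 → -425
review_id=902: helpful < 229 or verified = 1 → -832
review_id=903: helpful < 229 or verified = 1 → -1116
review_id=904: helpful < 229 or verified = 1 → -1316
review_id=905: helpful < 229 or verified = 1 → -1512
review_id=906: helpful < 229 or verified = 1 → -1788
review_id=907: helpful < 229 or verified = 1 → -401
review_id=908: helpful < 229 or verified = 1 → -1761
review_id=909: helpful < 229 or verified = 1 → -1034
review_id=910: helpful < 229 or verified = 1 → -27
review_id=911: helpful < 229 or verified = 1 → -1333

-235, -425, -832, -1116, -1316, -1512, -1788, -401, -1761, -1034, -27, -1333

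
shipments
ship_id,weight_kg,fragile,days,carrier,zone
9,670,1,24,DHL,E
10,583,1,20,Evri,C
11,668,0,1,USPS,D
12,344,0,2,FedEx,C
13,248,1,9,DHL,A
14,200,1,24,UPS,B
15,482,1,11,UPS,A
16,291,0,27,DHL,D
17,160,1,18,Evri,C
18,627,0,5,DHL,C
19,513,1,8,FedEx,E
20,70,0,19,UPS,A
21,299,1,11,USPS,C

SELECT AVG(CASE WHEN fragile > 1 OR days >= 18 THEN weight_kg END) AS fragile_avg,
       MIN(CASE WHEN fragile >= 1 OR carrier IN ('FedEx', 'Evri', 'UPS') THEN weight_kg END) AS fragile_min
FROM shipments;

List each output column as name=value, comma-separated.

[fragile_avg: fragile > 1 OR days >= 18]
ship_id=9: ✓ → 670
ship_id=10: ✓ → 583
ship_id=11: ✗
ship_id=12: ✗
ship_id=13: ✗
ship_id=14: ✓ → 200
ship_id=15: ✗
ship_id=16: ✓ → 291
ship_id=17: ✓ → 160
ship_id=18: ✗
ship_id=19: ✗
ship_id=20: ✓ → 70
ship_id=21: ✗
fragile_avg = (670 + 583 + 200 + 291 + 160 + 70) / 6 = 329
—
[fragile_min: fragile >= 1 OR carrier IN ('FedEx', 'Evri', 'UPS')]
ship_id=9: ✓ → 670
ship_id=10: ✓ → 583
ship_id=11: ✗
ship_id=12: ✓ → 344
ship_id=13: ✓ → 248
ship_id=14: ✓ → 200
ship_id=15: ✓ → 482
ship_id=16: ✗
ship_id=17: ✓ → 160
ship_id=18: ✗
ship_id=19: ✓ → 513
ship_id=20: ✓ → 70
ship_id=21: ✓ → 299
fragile_min = MIN(670, 583, 344, 248, 200, 482, 160, 513, 70, 299) = 70

fragile_avg=329, fragile_min=70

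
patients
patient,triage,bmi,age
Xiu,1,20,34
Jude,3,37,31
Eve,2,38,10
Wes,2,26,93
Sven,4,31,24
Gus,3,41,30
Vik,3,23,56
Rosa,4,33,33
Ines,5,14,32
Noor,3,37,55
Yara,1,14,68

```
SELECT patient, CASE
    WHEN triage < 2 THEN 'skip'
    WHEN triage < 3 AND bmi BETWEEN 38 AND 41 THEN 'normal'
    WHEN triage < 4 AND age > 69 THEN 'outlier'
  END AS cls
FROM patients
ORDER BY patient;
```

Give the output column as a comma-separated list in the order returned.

normal, NULL, NULL, NULL, NULL, NULL, NULL, NULL, outlier, skip, skip

patient=Eve: triage < 3 AND bmi BETWEEN 38 AND 41 → normal
patient=Gus: (no match → NULL) → NULL
patient=Ines: (no match → NULL) → NULL
patient=Jude: (no match → NULL) → NULL
patient=Noor: (no match → NULL) → NULL
patient=Rosa: (no match → NULL) → NULL
patient=Sven: (no match → NULL) → NULL
patient=Vik: (no match → NULL) → NULL
patient=Wes: triage < 4 AND age > 69 → outlier
patient=Xiu: triage < 2 → skip
patient=Yara: triage < 2 → skip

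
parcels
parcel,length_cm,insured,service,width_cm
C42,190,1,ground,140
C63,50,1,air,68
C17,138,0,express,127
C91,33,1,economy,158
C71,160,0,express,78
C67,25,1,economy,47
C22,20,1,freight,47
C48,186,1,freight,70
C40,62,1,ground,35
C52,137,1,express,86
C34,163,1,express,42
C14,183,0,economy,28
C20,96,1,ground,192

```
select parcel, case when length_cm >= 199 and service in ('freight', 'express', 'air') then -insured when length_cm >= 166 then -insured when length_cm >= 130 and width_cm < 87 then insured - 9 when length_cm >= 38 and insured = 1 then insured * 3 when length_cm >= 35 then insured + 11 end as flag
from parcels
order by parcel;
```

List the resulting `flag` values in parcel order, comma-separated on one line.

parcel=C14: length_cm >= 166 → 0
parcel=C17: length_cm >= 35 → 11
parcel=C20: length_cm >= 38 and insured = 1 → 3
parcel=C22: (no match → NULL) → NULL
parcel=C34: length_cm >= 130 and width_cm < 87 → -8
parcel=C40: length_cm >= 38 and insured = 1 → 3
parcel=C42: length_cm >= 166 → -1
parcel=C48: length_cm >= 166 → -1
parcel=C52: length_cm >= 130 and width_cm < 87 → -8
parcel=C63: length_cm >= 38 and insured = 1 → 3
parcel=C67: (no match → NULL) → NULL
parcel=C71: length_cm >= 130 and width_cm < 87 → -9
parcel=C91: (no match → NULL) → NULL

0, 11, 3, NULL, -8, 3, -1, -1, -8, 3, NULL, -9, NULL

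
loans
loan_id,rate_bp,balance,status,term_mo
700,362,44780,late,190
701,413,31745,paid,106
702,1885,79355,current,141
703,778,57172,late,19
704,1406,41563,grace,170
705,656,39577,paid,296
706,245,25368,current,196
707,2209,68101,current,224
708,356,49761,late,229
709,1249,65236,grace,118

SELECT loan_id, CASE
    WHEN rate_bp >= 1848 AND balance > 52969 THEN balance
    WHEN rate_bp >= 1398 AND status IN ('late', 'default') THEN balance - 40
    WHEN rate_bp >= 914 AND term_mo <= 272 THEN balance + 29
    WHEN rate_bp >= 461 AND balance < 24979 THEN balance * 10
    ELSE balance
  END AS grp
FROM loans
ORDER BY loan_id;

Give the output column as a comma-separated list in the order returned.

loan_id=700: ELSE → 44780
loan_id=701: ELSE → 31745
loan_id=702: rate_bp >= 1848 AND balance > 52969 → 79355
loan_id=703: ELSE → 57172
loan_id=704: rate_bp >= 914 AND term_mo <= 272 → 41592
loan_id=705: ELSE → 39577
loan_id=706: ELSE → 25368
loan_id=707: rate_bp >= 1848 AND balance > 52969 → 68101
loan_id=708: ELSE → 49761
loan_id=709: rate_bp >= 914 AND term_mo <= 272 → 65265

44780, 31745, 79355, 57172, 41592, 39577, 25368, 68101, 49761, 65265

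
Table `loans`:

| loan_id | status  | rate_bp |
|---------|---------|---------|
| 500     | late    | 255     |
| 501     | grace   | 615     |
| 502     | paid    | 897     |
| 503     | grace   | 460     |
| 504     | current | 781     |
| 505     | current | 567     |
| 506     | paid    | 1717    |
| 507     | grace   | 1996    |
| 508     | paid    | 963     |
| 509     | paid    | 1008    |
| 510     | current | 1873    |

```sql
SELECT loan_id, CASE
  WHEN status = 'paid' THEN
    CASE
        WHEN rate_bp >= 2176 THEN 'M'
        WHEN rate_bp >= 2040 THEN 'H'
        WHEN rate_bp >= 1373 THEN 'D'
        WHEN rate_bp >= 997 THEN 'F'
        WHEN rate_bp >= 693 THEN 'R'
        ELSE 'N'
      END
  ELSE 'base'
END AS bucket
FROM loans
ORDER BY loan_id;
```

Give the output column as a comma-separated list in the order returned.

base, base, R, base, base, base, D, base, R, F, base

loan_id=500: status='late' → outer ELSE → base
loan_id=501: status='grace' → outer ELSE → base
loan_id=502: status='paid' → inner[rate_bp >= 693] → R
loan_id=503: status='grace' → outer ELSE → base
loan_id=504: status='current' → outer ELSE → base
loan_id=505: status='current' → outer ELSE → base
loan_id=506: status='paid' → inner[rate_bp >= 1373] → D
loan_id=507: status='grace' → outer ELSE → base
loan_id=508: status='paid' → inner[rate_bp >= 693] → R
loan_id=509: status='paid' → inner[rate_bp >= 997] → F
loan_id=510: status='current' → outer ELSE → base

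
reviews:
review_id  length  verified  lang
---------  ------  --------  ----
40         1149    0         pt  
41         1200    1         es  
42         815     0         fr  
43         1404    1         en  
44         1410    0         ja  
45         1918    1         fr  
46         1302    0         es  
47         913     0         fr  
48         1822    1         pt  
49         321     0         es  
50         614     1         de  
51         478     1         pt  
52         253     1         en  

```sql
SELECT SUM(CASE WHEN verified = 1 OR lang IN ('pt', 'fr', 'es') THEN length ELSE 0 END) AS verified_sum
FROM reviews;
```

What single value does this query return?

review_id=40: ✓ → 1149
review_id=41: ✓ → 1200
review_id=42: ✓ → 815
review_id=43: ✓ → 1404
review_id=44: ✗
review_id=45: ✓ → 1918
review_id=46: ✓ → 1302
review_id=47: ✓ → 913
review_id=48: ✓ → 1822
review_id=49: ✓ → 321
review_id=50: ✓ → 614
review_id=51: ✓ → 478
review_id=52: ✓ → 253
verified_sum = 1149 + 1200 + 815 + 1404 + 1918 + 1302 + 913 + 1822 + 321 + 614 + 478 + 253 = 12189

12189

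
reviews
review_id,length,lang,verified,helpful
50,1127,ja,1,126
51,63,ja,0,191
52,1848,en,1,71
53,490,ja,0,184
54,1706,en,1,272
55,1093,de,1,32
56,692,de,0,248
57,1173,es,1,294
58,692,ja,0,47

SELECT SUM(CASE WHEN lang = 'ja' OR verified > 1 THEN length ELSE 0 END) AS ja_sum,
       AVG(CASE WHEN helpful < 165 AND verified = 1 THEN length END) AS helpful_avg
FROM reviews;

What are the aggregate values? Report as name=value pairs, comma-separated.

[ja_sum: lang = 'ja' OR verified > 1]
review_id=50: ✓ → 1127
review_id=51: ✓ → 63
review_id=52: ✗
review_id=53: ✓ → 490
review_id=54: ✗
review_id=55: ✗
review_id=56: ✗
review_id=57: ✗
review_id=58: ✓ → 692
ja_sum = 1127 + 63 + 490 + 692 = 2372
—
[helpful_avg: helpful < 165 AND verified = 1]
review_id=50: ✓ → 1127
review_id=51: ✗
review_id=52: ✓ → 1848
review_id=53: ✗
review_id=54: ✗
review_id=55: ✓ → 1093
review_id=56: ✗
review_id=57: ✗
review_id=58: ✗
helpful_avg = (1127 + 1848 + 1093) / 3 = 1356

ja_sum=2372, helpful_avg=1356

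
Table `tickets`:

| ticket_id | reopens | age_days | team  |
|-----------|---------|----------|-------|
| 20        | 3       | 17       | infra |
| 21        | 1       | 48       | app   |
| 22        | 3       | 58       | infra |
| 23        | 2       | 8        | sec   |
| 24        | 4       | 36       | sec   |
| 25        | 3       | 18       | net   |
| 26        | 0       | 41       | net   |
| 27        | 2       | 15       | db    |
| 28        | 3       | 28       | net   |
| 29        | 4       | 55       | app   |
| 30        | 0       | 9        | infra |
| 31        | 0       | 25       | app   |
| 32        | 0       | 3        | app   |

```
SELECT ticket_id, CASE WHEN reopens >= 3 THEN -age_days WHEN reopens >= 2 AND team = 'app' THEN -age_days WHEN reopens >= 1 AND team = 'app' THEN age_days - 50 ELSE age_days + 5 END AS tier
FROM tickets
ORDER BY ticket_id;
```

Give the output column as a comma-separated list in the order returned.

ticket_id=20: reopens >= 3 → -17
ticket_id=21: reopens >= 1 AND team = 'app' → -2
ticket_id=22: reopens >= 3 → -58
ticket_id=23: ELSE → 13
ticket_id=24: reopens >= 3 → -36
ticket_id=25: reopens >= 3 → -18
ticket_id=26: ELSE → 46
ticket_id=27: ELSE → 20
ticket_id=28: reopens >= 3 → -28
ticket_id=29: reopens >= 3 → -55
ticket_id=30: ELSE → 14
ticket_id=31: ELSE → 30
ticket_id=32: ELSE → 8

-17, -2, -58, 13, -36, -18, 46, 20, -28, -55, 14, 30, 8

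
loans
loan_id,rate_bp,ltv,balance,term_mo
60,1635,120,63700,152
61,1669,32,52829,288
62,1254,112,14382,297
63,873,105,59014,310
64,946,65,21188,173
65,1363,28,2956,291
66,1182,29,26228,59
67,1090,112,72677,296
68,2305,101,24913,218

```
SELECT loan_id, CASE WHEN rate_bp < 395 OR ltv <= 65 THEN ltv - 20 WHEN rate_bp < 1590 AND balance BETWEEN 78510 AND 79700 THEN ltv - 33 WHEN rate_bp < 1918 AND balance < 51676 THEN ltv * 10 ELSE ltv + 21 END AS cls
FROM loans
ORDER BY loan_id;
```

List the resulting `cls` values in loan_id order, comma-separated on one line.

loan_id=60: ELSE → 141
loan_id=61: rate_bp < 395 OR ltv <= 65 → 12
loan_id=62: rate_bp < 1918 AND balance < 51676 → 1120
loan_id=63: ELSE → 126
loan_id=64: rate_bp < 395 OR ltv <= 65 → 45
loan_id=65: rate_bp < 395 OR ltv <= 65 → 8
loan_id=66: rate_bp < 395 OR ltv <= 65 → 9
loan_id=67: ELSE → 133
loan_id=68: ELSE → 122

141, 12, 1120, 126, 45, 8, 9, 133, 122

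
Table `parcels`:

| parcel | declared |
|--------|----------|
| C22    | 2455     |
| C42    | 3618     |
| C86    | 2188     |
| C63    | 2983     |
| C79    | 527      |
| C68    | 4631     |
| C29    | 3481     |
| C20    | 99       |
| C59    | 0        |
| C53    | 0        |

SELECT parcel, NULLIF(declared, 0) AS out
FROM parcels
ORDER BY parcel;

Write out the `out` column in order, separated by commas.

99, 2455, 3481, 3618, NULL, NULL, 2983, 4631, 527, 2188

parcel=C20: declared=99 vs 0: differ → 99
parcel=C22: declared=2455 vs 0: differ → 2455
parcel=C29: declared=3481 vs 0: differ → 3481
parcel=C42: declared=3618 vs 0: differ → 3618
parcel=C53: declared=0 vs 0: equal → NULL
parcel=C59: declared=0 vs 0: equal → NULL
parcel=C63: declared=2983 vs 0: differ → 2983
parcel=C68: declared=4631 vs 0: differ → 4631
parcel=C79: declared=527 vs 0: differ → 527
parcel=C86: declared=2188 vs 0: differ → 2188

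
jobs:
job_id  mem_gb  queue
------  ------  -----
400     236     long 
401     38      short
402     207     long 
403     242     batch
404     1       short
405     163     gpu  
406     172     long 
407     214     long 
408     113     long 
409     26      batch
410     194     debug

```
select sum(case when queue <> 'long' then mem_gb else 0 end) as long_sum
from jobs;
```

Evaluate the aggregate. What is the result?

664

job_id=400: ✗
job_id=401: ✓ → 38
job_id=402: ✗
job_id=403: ✓ → 242
job_id=404: ✓ → 1
job_id=405: ✓ → 163
job_id=406: ✗
job_id=407: ✗
job_id=408: ✗
job_id=409: ✓ → 26
job_id=410: ✓ → 194
long_sum = 38 + 242 + 1 + 163 + 26 + 194 = 664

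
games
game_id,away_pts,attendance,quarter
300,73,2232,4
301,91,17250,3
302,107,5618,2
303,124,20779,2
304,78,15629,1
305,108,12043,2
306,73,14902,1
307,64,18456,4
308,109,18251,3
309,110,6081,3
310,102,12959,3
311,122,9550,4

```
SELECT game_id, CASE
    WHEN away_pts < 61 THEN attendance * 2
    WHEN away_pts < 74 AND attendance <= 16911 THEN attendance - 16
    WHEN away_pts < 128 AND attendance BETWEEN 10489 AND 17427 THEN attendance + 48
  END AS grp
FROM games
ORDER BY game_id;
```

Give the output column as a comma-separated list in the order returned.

game_id=300: away_pts < 74 AND attendance <= 16911 → 2216
game_id=301: away_pts < 128 AND attendance BETWEEN 10489 AND 17427 → 17298
game_id=302: (no match → NULL) → NULL
game_id=303: (no match → NULL) → NULL
game_id=304: away_pts < 128 AND attendance BETWEEN 10489 AND 17427 → 15677
game_id=305: away_pts < 128 AND attendance BETWEEN 10489 AND 17427 → 12091
game_id=306: away_pts < 74 AND attendance <= 16911 → 14886
game_id=307: (no match → NULL) → NULL
game_id=308: (no match → NULL) → NULL
game_id=309: (no match → NULL) → NULL
game_id=310: away_pts < 128 AND attendance BETWEEN 10489 AND 17427 → 13007
game_id=311: (no match → NULL) → NULL

2216, 17298, NULL, NULL, 15677, 12091, 14886, NULL, NULL, NULL, 13007, NULL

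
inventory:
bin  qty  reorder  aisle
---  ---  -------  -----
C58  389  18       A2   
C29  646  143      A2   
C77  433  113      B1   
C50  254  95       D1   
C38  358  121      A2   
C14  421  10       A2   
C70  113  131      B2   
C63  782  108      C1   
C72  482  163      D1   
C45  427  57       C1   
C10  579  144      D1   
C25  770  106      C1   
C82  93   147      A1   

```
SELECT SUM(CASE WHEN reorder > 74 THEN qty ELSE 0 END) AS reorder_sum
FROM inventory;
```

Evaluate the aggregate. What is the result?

bin=C58: ✗
bin=C29: ✓ → 646
bin=C77: ✓ → 433
bin=C50: ✓ → 254
bin=C38: ✓ → 358
bin=C14: ✗
bin=C70: ✓ → 113
bin=C63: ✓ → 782
bin=C72: ✓ → 482
bin=C45: ✗
bin=C10: ✓ → 579
bin=C25: ✓ → 770
bin=C82: ✓ → 93
reorder_sum = 646 + 433 + 254 + 358 + 113 + 782 + 482 + 579 + 770 + 93 = 4510

4510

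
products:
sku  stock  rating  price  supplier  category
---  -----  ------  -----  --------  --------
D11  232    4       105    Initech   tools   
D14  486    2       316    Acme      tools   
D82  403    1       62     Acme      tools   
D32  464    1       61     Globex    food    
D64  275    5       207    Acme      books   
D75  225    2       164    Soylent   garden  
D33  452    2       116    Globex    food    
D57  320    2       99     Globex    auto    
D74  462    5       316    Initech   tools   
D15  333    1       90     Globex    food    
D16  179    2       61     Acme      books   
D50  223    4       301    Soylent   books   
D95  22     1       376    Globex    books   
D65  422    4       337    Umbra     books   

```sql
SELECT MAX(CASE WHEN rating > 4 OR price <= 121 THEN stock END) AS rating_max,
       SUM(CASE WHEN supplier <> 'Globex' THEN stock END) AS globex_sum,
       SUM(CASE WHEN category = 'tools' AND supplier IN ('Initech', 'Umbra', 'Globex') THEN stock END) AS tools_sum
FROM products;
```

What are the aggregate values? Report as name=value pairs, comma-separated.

rating_max=464, globex_sum=2907, tools_sum=694

[rating_max: rating > 4 OR price <= 121]
sku=D11: ✓ → 232
sku=D14: ✗
sku=D82: ✓ → 403
sku=D32: ✓ → 464
sku=D64: ✓ → 275
sku=D75: ✗
sku=D33: ✓ → 452
sku=D57: ✓ → 320
sku=D74: ✓ → 462
sku=D15: ✓ → 333
sku=D16: ✓ → 179
sku=D50: ✗
sku=D95: ✗
sku=D65: ✗
rating_max = MAX(232, 403, 464, 275, 452, 320, 462, 333, 179) = 464
—
[globex_sum: supplier <> 'Globex']
sku=D11: ✓ → 232
sku=D14: ✓ → 486
sku=D82: ✓ → 403
sku=D32: ✗
sku=D64: ✓ → 275
sku=D75: ✓ → 225
sku=D33: ✗
sku=D57: ✗
sku=D74: ✓ → 462
sku=D15: ✗
sku=D16: ✓ → 179
sku=D50: ✓ → 223
sku=D95: ✗
sku=D65: ✓ → 422
globex_sum = 232 + 486 + 403 + 275 + 225 + 462 + 179 + 223 + 422 = 2907
—
[tools_sum: category = 'tools' AND supplier IN ('Initech', 'Umbra', 'Globex')]
sku=D11: ✓ → 232
sku=D14: ✗
sku=D82: ✗
sku=D32: ✗
sku=D64: ✗
sku=D75: ✗
sku=D33: ✗
sku=D57: ✗
sku=D74: ✓ → 462
sku=D15: ✗
sku=D16: ✗
sku=D50: ✗
sku=D95: ✗
sku=D65: ✗
tools_sum = 232 + 462 = 694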